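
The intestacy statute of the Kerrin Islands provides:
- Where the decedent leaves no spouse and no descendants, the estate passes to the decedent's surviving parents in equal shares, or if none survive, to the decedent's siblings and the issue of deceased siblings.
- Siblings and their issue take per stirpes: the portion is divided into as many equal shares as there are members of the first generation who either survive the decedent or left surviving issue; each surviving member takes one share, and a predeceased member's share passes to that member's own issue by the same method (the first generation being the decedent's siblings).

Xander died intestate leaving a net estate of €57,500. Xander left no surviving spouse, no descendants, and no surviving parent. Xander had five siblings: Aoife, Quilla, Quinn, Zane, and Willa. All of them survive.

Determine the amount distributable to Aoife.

Aoife receives €11,500.

The entire €57,500 passes to the siblings and their issue.
That amount (€57,500) is divided into 5 shares of €11,500: Aoife, Quilla, Quinn, Zane, and Willa each take €11,500.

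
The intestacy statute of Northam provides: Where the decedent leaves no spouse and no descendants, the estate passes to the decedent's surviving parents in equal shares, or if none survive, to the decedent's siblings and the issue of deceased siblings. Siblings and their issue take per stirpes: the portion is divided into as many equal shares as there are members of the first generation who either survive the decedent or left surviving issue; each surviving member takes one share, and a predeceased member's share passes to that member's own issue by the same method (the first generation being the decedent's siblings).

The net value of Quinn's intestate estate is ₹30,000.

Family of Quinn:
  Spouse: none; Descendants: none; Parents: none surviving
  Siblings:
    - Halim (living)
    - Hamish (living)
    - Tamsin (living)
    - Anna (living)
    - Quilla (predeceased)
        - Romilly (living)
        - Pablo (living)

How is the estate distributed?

The entire ₹30,000 passes to the siblings and their issue.
That amount (₹30,000) is divided into 5 shares of ₹6,000: Halim, Hamish, Tamsin, and Anna each take ₹6,000; Quilla's ₹6,000 share passes to Quilla's issue.
Quilla's share (₹6,000) is divided into 2 shares of ₹3,000: Romilly and Pablo each take ₹3,000.

Halim: ₹6,000; Hamish: ₹6,000; Tamsin: ₹6,000; Anna: ₹6,000; Romilly: ₹3,000; Pablo: ₹3,000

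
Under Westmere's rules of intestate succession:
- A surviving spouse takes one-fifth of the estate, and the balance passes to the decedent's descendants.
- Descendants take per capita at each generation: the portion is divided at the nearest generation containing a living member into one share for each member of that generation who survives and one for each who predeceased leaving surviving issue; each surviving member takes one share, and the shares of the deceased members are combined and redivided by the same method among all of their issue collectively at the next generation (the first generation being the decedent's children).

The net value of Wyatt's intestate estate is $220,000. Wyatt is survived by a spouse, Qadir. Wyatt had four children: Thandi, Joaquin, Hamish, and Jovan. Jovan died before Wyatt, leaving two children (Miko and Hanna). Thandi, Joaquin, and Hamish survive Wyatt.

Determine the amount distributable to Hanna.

Hanna receives $22,000.

Qadir takes one-fifth of $220,000 = $44,000. The remaining $176,000 passes to the descendants.
The descendants' portion ($176,000) is divided at the children's generation into 4 shares of $44,000. Thandi, Joaquin, and Hamish each take $44,000. The remaining share for the deceased Jovan ($44,000) is carried to the next generation.
That pool ($44,000) is divided at the grandchildren's generation equally among Miko and Hanna: $22,000 each.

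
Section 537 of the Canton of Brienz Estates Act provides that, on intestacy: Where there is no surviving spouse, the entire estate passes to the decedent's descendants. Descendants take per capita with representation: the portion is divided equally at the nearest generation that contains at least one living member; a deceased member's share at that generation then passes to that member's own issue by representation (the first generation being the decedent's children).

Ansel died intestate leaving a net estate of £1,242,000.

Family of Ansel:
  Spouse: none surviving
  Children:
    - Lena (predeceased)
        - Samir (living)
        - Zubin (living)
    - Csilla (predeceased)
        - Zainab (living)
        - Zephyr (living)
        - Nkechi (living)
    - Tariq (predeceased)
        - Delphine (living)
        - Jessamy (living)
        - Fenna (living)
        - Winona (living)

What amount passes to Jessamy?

The entire £1,242,000 passes to the descendants.
No child survives, so the initial division is made at the grandchildren's generation.
That amount (£1,242,000) is divided into 9 shares of £138,000: Samir, Zubin, Zainab, Zephyr, Nkechi, Delphine, Jessamy, Fenna, and Winona each take £138,000.

Jessamy receives £138,000.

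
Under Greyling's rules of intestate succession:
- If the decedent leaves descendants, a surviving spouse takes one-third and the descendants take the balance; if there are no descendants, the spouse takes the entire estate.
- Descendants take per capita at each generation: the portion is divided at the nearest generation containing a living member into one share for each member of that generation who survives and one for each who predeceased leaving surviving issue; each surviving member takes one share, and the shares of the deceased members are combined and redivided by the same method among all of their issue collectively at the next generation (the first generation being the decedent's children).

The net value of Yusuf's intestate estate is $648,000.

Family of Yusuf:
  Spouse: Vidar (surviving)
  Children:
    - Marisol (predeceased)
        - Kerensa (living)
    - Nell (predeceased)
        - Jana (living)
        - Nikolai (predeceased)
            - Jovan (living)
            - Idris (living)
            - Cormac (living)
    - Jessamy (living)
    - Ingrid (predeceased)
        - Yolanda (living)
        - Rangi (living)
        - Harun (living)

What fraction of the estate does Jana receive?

Jana receives 1/12 of the estate.

Vidar takes one-third of $648,000 = $216,000. The remaining $432,000 passes to the descendants.
The descendants' portion ($432,000) is divided at the children's generation into 4 shares of $108,000. Jessamy takes $108,000. The 3 shares of the deceased (Marisol, Nell, and Ingrid) are combined into a pool of $324,000.
That pool ($324,000) is divided at the grandchildren's generation into 6 shares of $54,000. Kerensa, Jana, Yolanda, Rangi, and Harun each take $54,000. The remaining share for the deceased Nikolai ($54,000) is carried to the next generation.
That pool ($54,000) is divided at the great-grandchildren's generation equally among Jovan, Idris, and Cormac: $18,000 each.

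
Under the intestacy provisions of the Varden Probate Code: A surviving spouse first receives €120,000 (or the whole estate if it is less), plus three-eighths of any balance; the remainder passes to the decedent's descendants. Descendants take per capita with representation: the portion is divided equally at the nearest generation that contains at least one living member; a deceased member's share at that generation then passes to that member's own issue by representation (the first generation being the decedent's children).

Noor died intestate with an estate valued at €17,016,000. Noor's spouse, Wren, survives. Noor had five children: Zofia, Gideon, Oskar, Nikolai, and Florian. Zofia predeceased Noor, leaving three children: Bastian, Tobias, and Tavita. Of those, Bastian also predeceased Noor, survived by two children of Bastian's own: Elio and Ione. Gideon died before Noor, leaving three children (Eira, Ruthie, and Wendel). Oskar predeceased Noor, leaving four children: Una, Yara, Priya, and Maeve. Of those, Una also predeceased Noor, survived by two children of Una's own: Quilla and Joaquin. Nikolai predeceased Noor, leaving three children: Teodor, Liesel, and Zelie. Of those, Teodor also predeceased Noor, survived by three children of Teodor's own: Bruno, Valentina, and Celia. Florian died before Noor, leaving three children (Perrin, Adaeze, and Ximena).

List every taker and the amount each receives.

Wren first takes €120,000, leaving a balance of €16,896,000. Wren then takes three-eighths of the balance (€6,336,000), for a total of €6,456,000. The remaining €10,560,000 passes to the descendants.
No child survives, so the initial division is made at the grandchildren's generation.
The descendants' portion (€10,560,000) is divided into 16 shares of €660,000: Tobias, Tavita, Eira, Ruthie, Wendel, Yara, Priya, Maeve, Liesel, Zelie, Perrin, Adaeze, and Ximena each take €660,000; Bastian's €660,000 share passes to Bastian's issue; Una's €660,000 share passes to Una's issue; Teodor's €660,000 share passes to Teodor's issue.
Bastian's share (€660,000) is divided into 2 shares of €330,000: Elio and Ione each take €330,000.
Una's share (€660,000) is divided into 2 shares of €330,000: Quilla and Joaquin each take €330,000.
Teodor's share (€660,000) is divided into 3 shares of €220,000: Bruno, Valentina, and Celia each take €220,000.

Wren: €6,456,000; Elio: €330,000; Ione: €330,000; Tobias: €660,000; Tavita: €660,000; Eira: €660,000; Ruthie: €660,000; Wendel: €660,000; Quilla: €330,000; Joaquin: €330,000; Yara: €660,000; Priya: €660,000; Maeve: €660,000; Bruno: €220,000; Valentina: €220,000; Celia: €220,000; Liesel: €660,000; Zelie: €660,000; Perrin: €660,000; Adaeze: €660,000; Ximena: €660,000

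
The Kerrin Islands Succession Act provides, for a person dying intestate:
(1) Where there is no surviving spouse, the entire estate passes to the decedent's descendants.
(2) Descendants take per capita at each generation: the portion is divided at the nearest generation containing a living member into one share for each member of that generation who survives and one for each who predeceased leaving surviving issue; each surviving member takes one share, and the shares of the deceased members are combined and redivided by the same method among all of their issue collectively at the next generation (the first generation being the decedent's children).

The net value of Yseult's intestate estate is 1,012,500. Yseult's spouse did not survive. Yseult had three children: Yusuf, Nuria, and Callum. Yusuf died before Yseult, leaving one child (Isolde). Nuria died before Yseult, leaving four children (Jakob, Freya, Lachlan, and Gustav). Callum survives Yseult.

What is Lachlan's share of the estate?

The entire 1,012,500 passes to the descendants.
That amount (1,012,500) is divided at the children's generation into 3 shares of 337,500. Callum takes 337,500. The 2 shares of the deceased (Yusuf and Nuria) are combined into a pool of 675,000.
That pool (675,000) is divided at the grandchildren's generation equally among Isolde, Jakob, Freya, Lachlan, and Gustav: 135,000 each.

Lachlan receives 135,000.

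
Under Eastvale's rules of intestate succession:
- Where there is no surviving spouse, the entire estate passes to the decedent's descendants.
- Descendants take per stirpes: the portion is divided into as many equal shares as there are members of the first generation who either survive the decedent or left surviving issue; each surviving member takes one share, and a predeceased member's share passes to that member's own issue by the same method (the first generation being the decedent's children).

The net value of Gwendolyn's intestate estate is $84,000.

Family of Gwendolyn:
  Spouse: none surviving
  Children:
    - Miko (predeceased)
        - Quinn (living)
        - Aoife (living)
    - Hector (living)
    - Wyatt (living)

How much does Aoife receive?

Aoife receives $14,000.

The entire $84,000 passes to the descendants.
That amount ($84,000) is divided into 3 shares of $28,000: Hector and Wyatt each take $28,000; Miko's $28,000 share passes to Miko's issue.
Miko's share ($28,000) is divided into 2 shares of $14,000: Quinn and Aoife each take $14,000.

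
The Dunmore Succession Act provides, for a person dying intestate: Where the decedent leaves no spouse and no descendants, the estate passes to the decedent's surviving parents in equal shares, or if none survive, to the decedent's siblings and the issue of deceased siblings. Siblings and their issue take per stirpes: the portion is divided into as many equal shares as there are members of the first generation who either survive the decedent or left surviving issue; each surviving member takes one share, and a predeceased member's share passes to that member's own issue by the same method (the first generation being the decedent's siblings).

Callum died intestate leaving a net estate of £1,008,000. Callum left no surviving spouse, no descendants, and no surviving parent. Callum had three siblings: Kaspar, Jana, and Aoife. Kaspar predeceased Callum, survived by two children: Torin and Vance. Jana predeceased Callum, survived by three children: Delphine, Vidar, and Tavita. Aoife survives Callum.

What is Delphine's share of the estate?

The entire £1,008,000 passes to the siblings and their issue.
That amount (£1,008,000) is divided into 3 shares of £336,000: Aoife takes £336,000; Kaspar's £336,000 share passes to Kaspar's issue; Jana's £336,000 share passes to Jana's issue.
Kaspar's share (£336,000) is divided into 2 shares of £168,000: Torin and Vance each take £168,000.
Jana's share (£336,000) is divided into 3 shares of £112,000: Delphine, Vidar, and Tavita each take £112,000.

Delphine receives £112,000.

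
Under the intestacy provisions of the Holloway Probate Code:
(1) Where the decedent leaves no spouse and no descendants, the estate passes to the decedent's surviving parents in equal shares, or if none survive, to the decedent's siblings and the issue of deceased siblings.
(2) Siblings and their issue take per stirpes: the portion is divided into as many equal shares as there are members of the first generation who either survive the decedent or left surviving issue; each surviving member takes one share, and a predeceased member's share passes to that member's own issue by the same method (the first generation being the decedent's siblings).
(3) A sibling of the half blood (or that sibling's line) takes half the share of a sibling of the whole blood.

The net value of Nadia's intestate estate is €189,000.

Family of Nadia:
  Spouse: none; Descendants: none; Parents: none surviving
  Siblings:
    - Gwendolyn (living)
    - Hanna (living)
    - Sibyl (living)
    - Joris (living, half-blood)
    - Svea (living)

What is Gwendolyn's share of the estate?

The entire €189,000 passes to the siblings and their issue.
Counting each half-blood sibling's line as half a unit, there are 9/2 units in €189,000, so one unit is €42,000. Whole-blood lines (Gwendolyn, Hanna, Sibyl, and Svea) take €42,000 each; half-blood lines (Joris) take €21,000 each.

Gwendolyn receives €42,000.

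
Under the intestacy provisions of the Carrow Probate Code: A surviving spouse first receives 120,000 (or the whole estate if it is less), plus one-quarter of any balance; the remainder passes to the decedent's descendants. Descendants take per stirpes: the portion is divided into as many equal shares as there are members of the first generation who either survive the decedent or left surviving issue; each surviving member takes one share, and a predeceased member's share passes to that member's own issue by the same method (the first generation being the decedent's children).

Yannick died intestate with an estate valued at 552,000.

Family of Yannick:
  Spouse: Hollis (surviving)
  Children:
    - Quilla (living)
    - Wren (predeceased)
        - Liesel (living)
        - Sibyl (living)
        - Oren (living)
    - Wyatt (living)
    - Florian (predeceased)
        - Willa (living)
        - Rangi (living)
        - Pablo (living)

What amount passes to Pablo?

Pablo receives 27,000.

Hollis first takes 120,000, leaving a balance of 432,000. Hollis then takes one-quarter of the balance (108,000), for a total of 228,000. The remaining 324,000 passes to the descendants.
The descendants' portion (324,000) is divided into 4 shares of 81,000: Quilla and Wyatt each take 81,000; Wren's 81,000 share passes to Wren's issue; Florian's 81,000 share passes to Florian's issue.
Wren's share (81,000) is divided into 3 shares of 27,000: Liesel, Sibyl, and Oren each take 27,000.
Florian's share (81,000) is divided into 3 shares of 27,000: Willa, Rangi, and Pablo each take 27,000.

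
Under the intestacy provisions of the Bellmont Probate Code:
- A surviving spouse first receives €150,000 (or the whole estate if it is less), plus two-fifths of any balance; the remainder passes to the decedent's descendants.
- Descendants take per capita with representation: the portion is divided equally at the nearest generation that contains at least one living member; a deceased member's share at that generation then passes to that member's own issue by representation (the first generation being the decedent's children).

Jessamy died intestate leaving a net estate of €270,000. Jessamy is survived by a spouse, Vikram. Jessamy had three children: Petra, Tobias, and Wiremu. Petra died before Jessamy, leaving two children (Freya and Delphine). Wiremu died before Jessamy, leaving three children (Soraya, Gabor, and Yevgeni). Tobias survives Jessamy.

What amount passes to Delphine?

Vikram first takes €150,000, leaving a balance of €120,000. Vikram then takes two-fifths of the balance (€48,000), for a total of €198,000. The remaining €72,000 passes to the descendants.
The descendants' portion (€72,000) is divided into 3 shares of €24,000: Tobias takes €24,000; Petra's €24,000 share passes to Petra's issue; Wiremu's €24,000 share passes to Wiremu's issue.
Petra's share (€24,000) is divided into 2 shares of €12,000: Freya and Delphine each take €12,000.
Wiremu's share (€24,000) is divided into 3 shares of €8,000: Soraya, Gabor, and Yevgeni each take €8,000.

Delphine receives €12,000.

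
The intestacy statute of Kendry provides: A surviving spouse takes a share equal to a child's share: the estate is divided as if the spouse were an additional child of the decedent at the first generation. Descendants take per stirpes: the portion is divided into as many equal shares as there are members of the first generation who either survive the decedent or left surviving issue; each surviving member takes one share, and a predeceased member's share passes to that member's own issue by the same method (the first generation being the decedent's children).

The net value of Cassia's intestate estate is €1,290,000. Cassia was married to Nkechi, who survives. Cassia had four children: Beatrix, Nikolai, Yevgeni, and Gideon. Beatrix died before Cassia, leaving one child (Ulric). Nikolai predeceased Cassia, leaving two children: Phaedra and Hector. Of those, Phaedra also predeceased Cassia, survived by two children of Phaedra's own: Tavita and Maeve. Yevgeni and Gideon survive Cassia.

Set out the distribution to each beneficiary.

Nkechi: €258,000; Ulric: €258,000; Tavita: €64,500; Maeve: €64,500; Hector: €129,000; Yevgeni: €258,000; Gideon: €258,000

The spouse counts as an additional share at the children's level, so there are 5 primary shares of €258,000. Nkechi takes one such share (€258,000).
The children's combined portion (€1,032,000) is divided into 4 shares of €258,000: Yevgeni and Gideon each take €258,000; Beatrix's €258,000 share passes to Beatrix's issue; Nikolai's €258,000 share passes to Nikolai's issue.
Beatrix's share (€258,000) passes entirely to Ulric.
Nikolai's share (€258,000) is divided into 2 shares of €129,000: Hector takes €129,000; Phaedra's €129,000 share passes to Phaedra's issue.
Phaedra's share (€129,000) is divided into 2 shares of €64,500: Tavita and Maeve each take €64,500.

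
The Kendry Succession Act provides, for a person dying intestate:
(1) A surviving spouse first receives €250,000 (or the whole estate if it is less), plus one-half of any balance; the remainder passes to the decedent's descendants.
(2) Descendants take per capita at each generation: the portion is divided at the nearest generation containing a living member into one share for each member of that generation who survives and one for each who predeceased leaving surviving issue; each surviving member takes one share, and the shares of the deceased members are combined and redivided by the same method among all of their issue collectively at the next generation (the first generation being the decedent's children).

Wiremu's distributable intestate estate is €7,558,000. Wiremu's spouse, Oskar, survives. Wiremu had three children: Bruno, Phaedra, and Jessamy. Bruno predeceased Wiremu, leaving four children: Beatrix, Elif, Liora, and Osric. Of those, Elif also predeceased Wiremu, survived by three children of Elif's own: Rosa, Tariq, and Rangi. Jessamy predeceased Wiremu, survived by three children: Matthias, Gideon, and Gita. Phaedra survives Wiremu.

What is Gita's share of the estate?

Gita receives €348,000.

Oskar first takes €250,000, leaving a balance of €7,308,000. Oskar then takes one-half of the balance (€3,654,000), for a total of €3,904,000. The remaining €3,654,000 passes to the descendants.
The descendants' portion (€3,654,000) is divided at the children's generation into 3 shares of €1,218,000. Phaedra takes €1,218,000. The 2 shares of the deceased (Bruno and Jessamy) are combined into a pool of €2,436,000.
That pool (€2,436,000) is divided at the grandchildren's generation into 7 shares of €348,000. Beatrix, Liora, Osric, Matthias, Gideon, and Gita each take €348,000. The remaining share for the deceased Elif (€348,000) is carried to the next generation.
That pool (€348,000) is divided at the great-grandchildren's generation equally among Rosa, Tariq, and Rangi: €116,000 each.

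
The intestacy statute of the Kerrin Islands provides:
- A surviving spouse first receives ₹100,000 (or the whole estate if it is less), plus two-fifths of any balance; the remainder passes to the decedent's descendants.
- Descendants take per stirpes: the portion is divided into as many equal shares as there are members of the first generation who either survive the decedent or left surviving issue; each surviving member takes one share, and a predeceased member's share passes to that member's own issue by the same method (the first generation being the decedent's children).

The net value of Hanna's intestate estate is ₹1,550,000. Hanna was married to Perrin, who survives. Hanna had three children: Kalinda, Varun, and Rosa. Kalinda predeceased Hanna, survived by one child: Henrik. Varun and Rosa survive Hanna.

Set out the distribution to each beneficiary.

Perrin first takes ₹100,000, leaving a balance of ₹1,450,000. Perrin then takes two-fifths of the balance (₹580,000), for a total of ₹680,000. The remaining ₹870,000 passes to the descendants.
The descendants' portion (₹870,000) is divided into 3 shares of ₹290,000: Varun and Rosa each take ₹290,000; Kalinda's ₹290,000 share passes to Kalinda's issue.
Kalinda's share (₹290,000) passes entirely to Henrik.

Perrin: ₹680,000; Henrik: ₹290,000; Varun: ₹290,000; Rosa: ₹290,000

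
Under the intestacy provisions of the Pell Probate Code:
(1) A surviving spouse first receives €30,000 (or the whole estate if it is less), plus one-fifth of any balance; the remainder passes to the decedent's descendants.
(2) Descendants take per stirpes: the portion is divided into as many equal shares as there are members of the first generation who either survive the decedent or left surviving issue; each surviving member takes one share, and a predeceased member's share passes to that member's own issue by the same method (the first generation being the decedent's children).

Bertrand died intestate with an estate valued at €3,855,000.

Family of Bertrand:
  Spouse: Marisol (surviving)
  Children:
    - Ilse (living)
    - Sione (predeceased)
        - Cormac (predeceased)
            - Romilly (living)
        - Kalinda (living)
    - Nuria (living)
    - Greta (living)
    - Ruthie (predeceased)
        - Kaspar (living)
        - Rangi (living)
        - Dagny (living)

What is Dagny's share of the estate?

Dagny receives €204,000.

Marisol first takes €30,000, leaving a balance of €3,825,000. Marisol then takes one-fifth of the balance (€765,000), for a total of €795,000. The remaining €3,060,000 passes to the descendants.
The descendants' portion (€3,060,000) is divided into 5 shares of €612,000: Ilse, Nuria, and Greta each take €612,000; Sione's €612,000 share passes to Sione's issue; Ruthie's €612,000 share passes to Ruthie's issue.
Sione's share (€612,000) is divided into 2 shares of €306,000: Kalinda takes €306,000; Cormac's €306,000 share passes to Cormac's issue.
Cormac's share (€306,000) passes entirely to Romilly.
Ruthie's share (€612,000) is divided into 3 shares of €204,000: Kaspar, Rangi, and Dagny each take €204,000.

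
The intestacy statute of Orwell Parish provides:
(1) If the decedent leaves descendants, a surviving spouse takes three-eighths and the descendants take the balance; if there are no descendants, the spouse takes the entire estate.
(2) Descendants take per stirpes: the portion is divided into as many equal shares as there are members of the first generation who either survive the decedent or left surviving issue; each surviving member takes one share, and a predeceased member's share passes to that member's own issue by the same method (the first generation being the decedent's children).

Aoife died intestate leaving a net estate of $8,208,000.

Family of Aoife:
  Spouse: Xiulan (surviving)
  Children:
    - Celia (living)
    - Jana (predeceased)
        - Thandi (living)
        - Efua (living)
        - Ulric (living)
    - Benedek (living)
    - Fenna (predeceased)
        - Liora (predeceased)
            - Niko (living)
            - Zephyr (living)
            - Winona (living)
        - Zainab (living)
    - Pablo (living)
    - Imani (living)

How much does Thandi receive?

Xiulan takes three-eighths of $8,208,000 = $3,078,000. The remaining $5,130,000 passes to the descendants.
The descendants' portion ($5,130,000) is divided into 6 shares of $855,000: Celia, Benedek, Pablo, and Imani each take $855,000; Jana's $855,000 share passes to Jana's issue; Fenna's $855,000 share passes to Fenna's issue.
Jana's share ($855,000) is divided into 3 shares of $285,000: Thandi, Efua, and Ulric each take $285,000.
Fenna's share ($855,000) is divided into 2 shares of $427,500: Zainab takes $427,500; Liora's $427,500 share passes to Liora's issue.
Liora's share ($427,500) is divided into 3 shares of $142,500: Niko, Zephyr, and Winona each take $142,500.

Thandi receives $285,000.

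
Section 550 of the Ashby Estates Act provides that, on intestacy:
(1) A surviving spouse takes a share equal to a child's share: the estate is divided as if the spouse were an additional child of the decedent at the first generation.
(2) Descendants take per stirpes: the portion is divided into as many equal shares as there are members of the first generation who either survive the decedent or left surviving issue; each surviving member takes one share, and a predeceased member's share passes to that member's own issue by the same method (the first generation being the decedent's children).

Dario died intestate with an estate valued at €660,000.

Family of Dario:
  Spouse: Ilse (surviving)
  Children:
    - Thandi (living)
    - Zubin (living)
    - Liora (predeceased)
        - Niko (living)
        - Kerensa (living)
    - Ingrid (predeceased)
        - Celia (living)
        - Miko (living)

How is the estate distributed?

The spouse counts as an additional share at the children's level, so there are 5 primary shares of €132,000. Ilse takes one such share (€132,000).
The children's combined portion (€528,000) is divided into 4 shares of €132,000: Thandi and Zubin each take €132,000; Liora's €132,000 share passes to Liora's issue; Ingrid's €132,000 share passes to Ingrid's issue.
Liora's share (€132,000) is divided into 2 shares of €66,000: Niko and Kerensa each take €66,000.
Ingrid's share (€132,000) is divided into 2 shares of €66,000: Celia and Miko each take €66,000.

Ilse: €132,000; Thandi: €132,000; Zubin: €132,000; Niko: €66,000; Kerensa: €66,000; Celia: €66,000; Miko: €66,000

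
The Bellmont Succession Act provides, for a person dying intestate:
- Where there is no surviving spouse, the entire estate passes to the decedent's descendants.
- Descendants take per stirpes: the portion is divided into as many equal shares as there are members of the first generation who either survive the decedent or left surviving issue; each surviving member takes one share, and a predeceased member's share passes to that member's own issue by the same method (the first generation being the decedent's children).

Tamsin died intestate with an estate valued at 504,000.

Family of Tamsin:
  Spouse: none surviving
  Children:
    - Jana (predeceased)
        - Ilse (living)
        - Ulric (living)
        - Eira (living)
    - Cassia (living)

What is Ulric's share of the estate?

Ulric receives 84,000.

The entire 504,000 passes to the descendants.
That amount (504,000) is divided into 2 shares of 252,000: Cassia takes 252,000; Jana's 252,000 share passes to Jana's issue.
Jana's share (252,000) is divided into 3 shares of 84,000: Ilse, Ulric, and Eira each take 84,000.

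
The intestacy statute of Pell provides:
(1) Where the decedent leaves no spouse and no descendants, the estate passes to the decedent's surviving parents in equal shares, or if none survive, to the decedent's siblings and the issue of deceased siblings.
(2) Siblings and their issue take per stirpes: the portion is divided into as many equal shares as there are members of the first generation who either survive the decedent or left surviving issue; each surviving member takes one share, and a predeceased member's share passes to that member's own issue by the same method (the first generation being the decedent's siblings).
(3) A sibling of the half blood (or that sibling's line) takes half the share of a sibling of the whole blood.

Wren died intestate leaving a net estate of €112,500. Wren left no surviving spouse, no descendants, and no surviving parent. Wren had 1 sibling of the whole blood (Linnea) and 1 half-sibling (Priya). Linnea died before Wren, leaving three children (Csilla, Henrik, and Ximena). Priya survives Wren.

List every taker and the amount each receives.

Csilla: €25,000; Henrik: €25,000; Ximena: €25,000; Priya: €37,500

The entire €112,500 passes to the siblings and their issue.
Counting each half-blood sibling's line as half a unit, there are 3/2 units in €112,500, so one unit is €75,000. Whole-blood lines (Linnea) take €75,000 each; half-blood lines (Priya) take €37,500 each.
Linnea's share (€75,000) is divided into 3 shares of €25,000: Csilla, Henrik, and Ximena each take €25,000.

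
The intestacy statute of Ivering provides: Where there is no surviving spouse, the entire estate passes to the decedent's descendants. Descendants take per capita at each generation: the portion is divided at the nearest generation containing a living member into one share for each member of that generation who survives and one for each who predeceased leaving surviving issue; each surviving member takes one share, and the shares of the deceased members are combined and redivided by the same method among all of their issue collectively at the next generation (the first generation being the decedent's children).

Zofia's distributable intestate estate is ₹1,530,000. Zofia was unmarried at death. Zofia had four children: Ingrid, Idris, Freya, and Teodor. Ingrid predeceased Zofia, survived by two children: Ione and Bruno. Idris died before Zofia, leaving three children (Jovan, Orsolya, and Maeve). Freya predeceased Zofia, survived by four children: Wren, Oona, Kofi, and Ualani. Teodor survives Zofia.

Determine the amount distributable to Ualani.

Ualani receives ₹127,500.

The entire ₹1,530,000 passes to the descendants.
That amount (₹1,530,000) is divided at the children's generation into 4 shares of ₹382,500. Teodor takes ₹382,500. The 3 shares of the deceased (Ingrid, Idris, and Freya) are combined into a pool of ₹1,147,500.
That pool (₹1,147,500) is divided at the grandchildren's generation equally among Ione, Bruno, Jovan, Orsolya, Maeve, Wren, Oona, Kofi, and Ualani: ₹127,500 each.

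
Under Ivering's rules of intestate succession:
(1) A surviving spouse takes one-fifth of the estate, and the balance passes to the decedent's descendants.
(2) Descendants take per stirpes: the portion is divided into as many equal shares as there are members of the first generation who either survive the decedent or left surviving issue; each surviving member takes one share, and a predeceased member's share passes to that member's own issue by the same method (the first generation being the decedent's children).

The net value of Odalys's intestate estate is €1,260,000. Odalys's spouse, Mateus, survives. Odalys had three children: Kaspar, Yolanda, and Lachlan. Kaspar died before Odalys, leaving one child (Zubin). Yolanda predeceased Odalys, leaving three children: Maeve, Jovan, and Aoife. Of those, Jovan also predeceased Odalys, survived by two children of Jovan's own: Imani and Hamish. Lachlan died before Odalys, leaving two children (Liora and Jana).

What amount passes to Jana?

Jana receives €168,000.

Mateus takes one-fifth of €1,260,000 = €252,000. The remaining €1,008,000 passes to the descendants.
The descendants' portion (€1,008,000) is divided into 3 shares of €336,000: Kaspar's €336,000 share passes to Kaspar's issue; Yolanda's €336,000 share passes to Yolanda's issue; Lachlan's €336,000 share passes to Lachlan's issue.
Kaspar's share (€336,000) passes entirely to Zubin.
Yolanda's share (€336,000) is divided into 3 shares of €112,000: Maeve and Aoife each take €112,000; Jovan's €112,000 share passes to Jovan's issue.
Jovan's share (€112,000) is divided into 2 shares of €56,000: Imani and Hamish each take €56,000.
Lachlan's share (€336,000) is divided into 2 shares of €168,000: Liora and Jana each take €168,000.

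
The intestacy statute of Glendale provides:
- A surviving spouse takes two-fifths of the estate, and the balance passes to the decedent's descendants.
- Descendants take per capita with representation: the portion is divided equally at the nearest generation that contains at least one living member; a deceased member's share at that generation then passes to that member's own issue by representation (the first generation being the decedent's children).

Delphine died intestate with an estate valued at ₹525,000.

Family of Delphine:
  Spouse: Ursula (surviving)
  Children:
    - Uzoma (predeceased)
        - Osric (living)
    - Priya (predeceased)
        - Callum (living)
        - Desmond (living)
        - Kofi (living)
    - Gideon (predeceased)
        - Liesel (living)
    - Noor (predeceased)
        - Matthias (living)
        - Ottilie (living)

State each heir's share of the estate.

Ursula: ₹210,000; Osric: ₹45,000; Callum: ₹45,000; Desmond: ₹45,000; Kofi: ₹45,000; Liesel: ₹45,000; Matthias: ₹45,000; Ottilie: ₹45,000

Ursula takes two-fifths of ₹525,000 = ₹210,000. The remaining ₹315,000 passes to the descendants.
No child survives, so the initial division is made at the grandchildren's generation.
The descendants' portion (₹315,000) is divided into 7 shares of ₹45,000: Osric, Callum, Desmond, Kofi, Liesel, Matthias, and Ottilie each take ₹45,000.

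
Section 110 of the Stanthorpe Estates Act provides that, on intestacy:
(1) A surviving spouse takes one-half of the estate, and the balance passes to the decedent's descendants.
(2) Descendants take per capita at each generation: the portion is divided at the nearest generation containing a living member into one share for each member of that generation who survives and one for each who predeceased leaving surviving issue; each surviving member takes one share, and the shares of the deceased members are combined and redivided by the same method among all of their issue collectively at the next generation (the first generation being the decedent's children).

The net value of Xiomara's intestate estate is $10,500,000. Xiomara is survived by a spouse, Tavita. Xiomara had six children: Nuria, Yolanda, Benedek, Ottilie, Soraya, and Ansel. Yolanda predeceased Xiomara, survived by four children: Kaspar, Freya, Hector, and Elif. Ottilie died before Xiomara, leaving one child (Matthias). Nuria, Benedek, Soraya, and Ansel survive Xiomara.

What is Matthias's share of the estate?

Tavita takes one-half of $10,500,000 = $5,250,000. The remaining $5,250,000 passes to the descendants.
The descendants' portion ($5,250,000) is divided at the children's generation into 6 shares of $875,000. Nuria, Benedek, Soraya, and Ansel each take $875,000. The 2 shares of the deceased (Yolanda and Ottilie) are combined into a pool of $1,750,000.
That pool ($1,750,000) is divided at the grandchildren's generation equally among Kaspar, Freya, Hector, Elif, and Matthias: $350,000 each.

Matthias receives $350,000.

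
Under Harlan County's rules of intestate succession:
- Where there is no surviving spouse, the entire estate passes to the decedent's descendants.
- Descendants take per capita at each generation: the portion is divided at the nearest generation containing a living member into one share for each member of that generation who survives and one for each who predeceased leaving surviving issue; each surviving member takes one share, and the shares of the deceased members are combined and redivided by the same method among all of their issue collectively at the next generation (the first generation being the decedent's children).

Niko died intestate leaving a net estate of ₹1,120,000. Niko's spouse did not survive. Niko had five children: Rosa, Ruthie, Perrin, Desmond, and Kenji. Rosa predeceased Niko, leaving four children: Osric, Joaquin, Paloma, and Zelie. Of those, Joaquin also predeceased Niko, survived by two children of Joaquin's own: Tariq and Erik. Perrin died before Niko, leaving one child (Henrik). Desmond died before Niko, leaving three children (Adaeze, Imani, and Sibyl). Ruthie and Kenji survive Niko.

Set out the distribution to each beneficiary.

The entire ₹1,120,000 passes to the descendants.
That amount (₹1,120,000) is divided at the children's generation into 5 shares of ₹224,000. Ruthie and Kenji each take ₹224,000. The 3 shares of the deceased (Rosa, Perrin, and Desmond) are combined into a pool of ₹672,000.
That pool (₹672,000) is divided at the grandchildren's generation into 8 shares of ₹84,000. Osric, Paloma, Zelie, Henrik, Adaeze, Imani, and Sibyl each take ₹84,000. The remaining share for the deceased Joaquin (₹84,000) is carried to the next generation.
That pool (₹84,000) is divided at the great-grandchildren's generation equally among Tariq and Erik: ₹42,000 each.

Osric: ₹84,000; Tariq: ₹42,000; Erik: ₹42,000; Paloma: ₹84,000; Zelie: ₹84,000; Ruthie: ₹224,000; Henrik: ₹84,000; Adaeze: ₹84,000; Imani: ₹84,000; Sibyl: ₹84,000; Kenji: ₹224,000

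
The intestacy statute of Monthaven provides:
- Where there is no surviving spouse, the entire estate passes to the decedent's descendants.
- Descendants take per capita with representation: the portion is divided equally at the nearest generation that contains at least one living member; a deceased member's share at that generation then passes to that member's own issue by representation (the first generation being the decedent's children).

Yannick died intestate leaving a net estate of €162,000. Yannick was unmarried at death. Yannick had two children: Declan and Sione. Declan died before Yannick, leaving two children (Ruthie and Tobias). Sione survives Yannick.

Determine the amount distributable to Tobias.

The entire €162,000 passes to the descendants.
That amount (€162,000) is divided into 2 shares of €81,000: Sione takes €81,000; Declan's €81,000 share passes to Declan's issue.
Declan's share (€81,000) is divided into 2 shares of €40,500: Ruthie and Tobias each take €40,500.

Tobias receives €40,500.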